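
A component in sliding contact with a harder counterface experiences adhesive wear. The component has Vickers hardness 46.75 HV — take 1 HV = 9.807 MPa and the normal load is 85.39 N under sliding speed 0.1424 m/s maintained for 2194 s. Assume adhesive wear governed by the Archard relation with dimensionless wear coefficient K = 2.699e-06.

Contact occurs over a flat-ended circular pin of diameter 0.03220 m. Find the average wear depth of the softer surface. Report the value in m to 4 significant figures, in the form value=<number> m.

value=1.929e-07 m

Every step carries full float precision — intermediates are displayed rounded; a lone final rounding, at four significant digits.
Convert: Distance covered L = v·t = 0.1424 m/s × 2194 s = 312.4 m.
Convert: Hardness H = 46.75 HV × 9.807 MPa/HV = 458.5 MPa = 4.585e+08 Pa.
Convert: Contact area A = π·d²/4 = π·(0.03220 m)²/4 = 8.143e-04 m².
Working in SI base units: W = 85.39 N, H = 4.585e+08 Pa, K = 2.699e-06.
The Archard volume V = K·W·L/H = 2.699e-06 · 85.39 · 312.4 / 4.585e+08 = 1.571e-10 m³.
Average depth h = V/A = 1.571e-10 / 8.143e-04 = 1.929e-07 m.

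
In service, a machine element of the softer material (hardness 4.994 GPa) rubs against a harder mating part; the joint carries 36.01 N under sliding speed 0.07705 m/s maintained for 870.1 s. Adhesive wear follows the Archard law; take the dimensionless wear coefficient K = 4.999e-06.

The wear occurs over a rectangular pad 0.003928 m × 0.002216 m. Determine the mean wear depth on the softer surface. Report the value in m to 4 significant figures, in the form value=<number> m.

The intermediates are shown rounded, and every step keeps full float precision — rounded just once: 4 significant figures.
Path length L = v·t = 0.07705 m/s × 870.1 s = 67.04 m.
Hardness H = 4.994 GPa = 4.994e+09 Pa.
Contact area A = 0.003928 m × 0.002216 m = 8.704e-06 m².
Collected in SI base units: W = 36.01 N, H = 4.994e+09 Pa, K = 4.999e-06.
By Archard's law, V = K·W·L/H = 4.999e-06 · 36.01 · 67.04 / 4.994e+09 = 2.417e-12 m³.
Depth h = V/A = 2.417e-12 / 8.704e-06 = 2.776e-07 m.

value=2.776e-07 m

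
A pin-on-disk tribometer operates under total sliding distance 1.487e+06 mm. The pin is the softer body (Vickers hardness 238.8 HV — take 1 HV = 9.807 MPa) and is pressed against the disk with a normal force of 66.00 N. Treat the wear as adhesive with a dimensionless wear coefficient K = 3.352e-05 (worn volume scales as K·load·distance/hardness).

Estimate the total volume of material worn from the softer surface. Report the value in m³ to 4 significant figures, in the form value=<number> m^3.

The computation holds exact precision; intermediate values appear rounded, and rounded once at the end, at four significant digits.
Total distance L = 1.487e+06 mm = 1487 m.
Hardness H = 238.8 HV × 9.807 MPa/HV = 2342 MPa = 2.342e+09 Pa.
Expressed in SI base units: W = 66.00 N, H = 2.342e+09 Pa, K = 3.352e-05.
Wear volume V = K·W·L/H = 3.352e-05 · 66.00 · 1487 / 2.342e+09 = 1.405e-09 m³.

value=1.405e-09 m^3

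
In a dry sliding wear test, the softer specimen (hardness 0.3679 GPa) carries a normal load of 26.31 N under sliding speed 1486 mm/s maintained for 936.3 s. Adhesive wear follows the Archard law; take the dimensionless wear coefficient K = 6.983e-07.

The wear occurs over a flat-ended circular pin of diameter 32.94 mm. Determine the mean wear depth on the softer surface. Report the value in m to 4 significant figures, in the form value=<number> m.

Intermediate values appear rounded, and every step carries full float precision, and one final rounding to four significant digits.
Convert: Sliding speed v = 1486 mm/s = 1.486 m/s. Total distance L = v·t = 1.486 m/s × 936.3 s = 1391 m.
Convert: Hardness H = 0.3679 GPa = 3.679e+08 Pa.
Convert: Pin diameter d = 32.94 mm = 0.03294 m. Contact area A = π·d²/4 = π·(0.03294 m)²/4 = 8.522e-04 m².
Restated in SI base units: W = 26.31 N, H = 3.679e+08 Pa, K = 6.983e-07.
Archard volume V = K·W·L/H = 6.983e-07 · 26.31 · 1391 / 3.679e+08 = 6.948e-11 m³.
Mean wear depth h = V/A = 6.948e-11 / 8.522e-04 = 8.153e-08 m.

value=8.153e-08 m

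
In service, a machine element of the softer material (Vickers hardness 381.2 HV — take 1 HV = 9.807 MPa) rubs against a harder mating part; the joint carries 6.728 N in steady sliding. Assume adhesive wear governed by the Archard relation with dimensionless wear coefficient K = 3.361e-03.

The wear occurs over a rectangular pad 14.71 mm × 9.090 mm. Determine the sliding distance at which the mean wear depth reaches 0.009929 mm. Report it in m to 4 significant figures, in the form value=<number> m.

All arithmetic keeps exact precision, and intermediate values appear rounded, and rounded just once, at 4 significant figures.
Convert: Hardness H = 381.2 HV × 9.807 MPa/HV = 3738 MPa = 3.738e+09 Pa.
Convert: Pad sides 14.71 mm × 9.090 mm = 0.01471 m × 0.009090 m. Contact area A = 0.01471 m × 0.009090 m = 1.337e-04 m².
Convert: Depth limit h_lim = 0.009929 mm = 9.929e-06 m.
Collected in SI base units: W = 6.728 N, H = 3.738e+09 Pa, K = 3.361e-03.
Volume at the limit: V_lim = h_lim·A = 9.929e-06 · 1.337e-04 = 1.328e-09 m³.
So the life L = V_lim·H/(K·W) = 1.328e-09 · 3.738e+09 / (3.361e-03 · 6.728) = 219.5 m.

value=219.5 m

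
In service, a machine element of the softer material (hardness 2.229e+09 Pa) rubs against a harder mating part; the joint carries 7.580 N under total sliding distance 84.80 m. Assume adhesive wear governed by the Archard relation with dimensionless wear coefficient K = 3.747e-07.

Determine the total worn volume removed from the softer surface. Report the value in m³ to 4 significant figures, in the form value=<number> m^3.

value=1.081e-13 m^3

Shown intermediates are rounded; each operation runs at full precision. Rounded once at the end to four significant figures.
Restated in SI base units: W = 7.580 N, H = 2.229e+09 Pa, K = 3.747e-07.
Archard relation: V = K·W·L/H = 3.747e-07 · 7.580 · 84.80 / 2.229e+09 = 1.081e-13 m³.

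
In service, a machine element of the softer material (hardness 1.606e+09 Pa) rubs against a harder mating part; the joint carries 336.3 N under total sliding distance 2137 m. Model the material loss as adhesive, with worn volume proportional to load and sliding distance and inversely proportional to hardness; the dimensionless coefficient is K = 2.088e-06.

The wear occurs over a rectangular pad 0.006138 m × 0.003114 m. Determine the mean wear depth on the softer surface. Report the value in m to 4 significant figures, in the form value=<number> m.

value=4.888e-05 m

All working math keeps exact precision, and the intermediates are displayed rounded. Rounded once at the end: four significant figures.
Contact area A = 0.006138 m × 0.003114 m = 1.911e-05 m².
SI base units throughout: W = 336.3 N, H = 1.606e+09 Pa, K = 2.088e-06.
Archard relation: V = K·W·L/H = 2.088e-06 · 336.3 · 2137 / 1.606e+09 = 9.344e-10 m³.
Depth h = V/A = 9.344e-10 / 1.911e-05 = 4.888e-05 m.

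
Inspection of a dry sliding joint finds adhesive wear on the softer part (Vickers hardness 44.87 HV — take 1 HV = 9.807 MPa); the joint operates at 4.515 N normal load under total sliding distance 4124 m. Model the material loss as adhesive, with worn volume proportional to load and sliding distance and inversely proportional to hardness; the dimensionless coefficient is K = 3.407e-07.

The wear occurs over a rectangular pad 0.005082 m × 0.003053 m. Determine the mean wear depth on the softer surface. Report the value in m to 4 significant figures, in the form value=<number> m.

The intermediates are shown rounded, and the algebra runs at full precision — a lone final rounding, at 4 significant figures.
Hardness H = 44.87 HV × 9.807 MPa/HV = 440.0 MPa = 4.400e+08 Pa.
Contact area A = 0.005082 m × 0.003053 m = 1.552e-05 m².
Restated in SI base units: W = 4.515 N, H = 4.400e+08 Pa, K = 3.407e-07.
The Archard volume V = K·W·L/H = 3.407e-07 · 4.515 · 4124 / 4.400e+08 = 1.442e-11 m³.
Mean depth h = V/A = 1.442e-11 / 1.552e-05 = 9.292e-07 m.

value=9.292e-07 m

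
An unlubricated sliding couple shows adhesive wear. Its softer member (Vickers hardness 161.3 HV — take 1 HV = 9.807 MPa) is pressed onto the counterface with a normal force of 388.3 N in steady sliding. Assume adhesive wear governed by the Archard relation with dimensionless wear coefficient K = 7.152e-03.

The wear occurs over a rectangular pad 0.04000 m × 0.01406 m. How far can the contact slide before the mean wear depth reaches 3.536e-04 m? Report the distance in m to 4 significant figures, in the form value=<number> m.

value=113.3 m

The intermediates are printed rounded, and all arithmetic holds full precision; a single final rounding: 4 significant figures.
Convert: Hardness H = 161.3 HV × 9.807 MPa/HV = 1582 MPa = 1.582e+09 Pa.
Convert: Contact area A = 0.04000 m × 0.01406 m = 5.624e-04 m².
As SI base values: W = 388.3 N, H = 1.582e+09 Pa, K = 7.152e-03.
Limit volume V_lim = h_lim·A = 3.536e-04 · 5.624e-04 = 1.989e-07 m³.
Life L = V_lim·H/(K·W) = 1.989e-07 · 1.582e+09 / (7.152e-03 · 388.3) = 113.3 m.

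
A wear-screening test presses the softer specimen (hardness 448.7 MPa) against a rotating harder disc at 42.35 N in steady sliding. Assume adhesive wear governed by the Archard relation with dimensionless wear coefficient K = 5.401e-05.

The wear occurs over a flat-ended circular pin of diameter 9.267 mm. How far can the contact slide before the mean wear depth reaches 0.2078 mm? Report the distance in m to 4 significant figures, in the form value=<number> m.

value=2749 m

Intermediate values are printed rounded, and the algebra runs at exact precision. Rounded just once: 4 significant digits.
Convert: Hardness H = 448.7 MPa = 4.487e+08 Pa.
Convert: Pin diameter d = 9.267 mm = 0.009267 m. Contact area A = π·d²/4 = π·(0.009267 m)²/4 = 6.745e-05 m².
Convert: Depth limit h_lim = 0.2078 mm = 2.078e-04 m.
In SI base units: W = 42.35 N, H = 4.487e+08 Pa, K = 5.401e-05.
Permissible volume V_lim = h_lim·A = 2.078e-04 · 6.745e-05 = 1.402e-08 m³.
So the life L = V_lim·H/(K·W) = 1.402e-08 · 4.487e+08 / (5.401e-05 · 42.35) = 2749 m.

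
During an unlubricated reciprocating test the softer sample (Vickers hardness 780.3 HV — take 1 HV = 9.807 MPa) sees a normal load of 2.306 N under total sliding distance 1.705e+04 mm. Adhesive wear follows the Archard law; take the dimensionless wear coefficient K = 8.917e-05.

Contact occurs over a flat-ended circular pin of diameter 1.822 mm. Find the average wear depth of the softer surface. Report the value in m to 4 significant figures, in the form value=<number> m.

All working math maintains full precision. Intermediate values are displayed rounded; rounded once at the end: four significant digits.
Distance covered L = 1.705e+04 mm = 17.05 m.
Hardness H = 780.3 HV × 9.807 MPa/HV = 7652 MPa = 7.652e+09 Pa.
Pin diameter d = 1.822 mm = 0.001822 m. Contact area A = π·d²/4 = π·(0.001822 m)²/4 = 2.607e-06 m².
SI base units throughout: W = 2.306 N, H = 7.652e+09 Pa, K = 8.917e-05.
Worn volume V = K·W·L/H = 8.917e-05 · 2.306 · 17.05 / 7.652e+09 = 4.581e-13 m³.
Mean wear depth h = V/A = 4.581e-13 / 2.607e-06 = 1.757e-07 m.

value=1.757e-07 m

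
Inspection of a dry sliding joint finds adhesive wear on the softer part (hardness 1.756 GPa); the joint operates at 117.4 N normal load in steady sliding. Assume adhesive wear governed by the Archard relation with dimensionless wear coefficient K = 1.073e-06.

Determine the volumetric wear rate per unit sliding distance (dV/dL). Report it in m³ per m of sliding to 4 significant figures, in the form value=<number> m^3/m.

All arithmetic maintains exact precision, and intermediate values appear rounded; rounded just once, at 4 significant figures.
Convert: Hardness H = 1.756 GPa = 1.756e+09 Pa.
Collected in SI base units: W = 117.4 N, H = 1.756e+09 Pa, K = 1.073e-06.
Rate of wear dV/dL = K·W/H (no L dependence): 1.073e-06 · 117.4 / 1.756e+09 = 7.174e-14 m³/m.

value=7.174e-14 m^3/m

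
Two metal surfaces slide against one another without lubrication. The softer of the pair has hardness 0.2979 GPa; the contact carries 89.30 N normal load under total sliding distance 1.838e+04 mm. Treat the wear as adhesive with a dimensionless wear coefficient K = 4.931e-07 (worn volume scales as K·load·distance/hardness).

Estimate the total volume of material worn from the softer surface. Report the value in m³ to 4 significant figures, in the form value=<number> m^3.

All working math carries exact precision. Intermediate values appear rounded, and a lone final rounding, at four significant digits.
Convert: Sliding distance L = 1.838e+04 mm = 18.38 m.
Convert: Hardness H = 0.2979 GPa = 2.979e+08 Pa.
Working in SI base units: W = 89.30 N, H = 2.979e+08 Pa, K = 4.931e-07.
The Archard volume V = K·W·L/H = 4.931e-07 · 89.30 · 18.38 / 2.979e+08 = 2.717e-12 m³.

value=2.717e-12 m^3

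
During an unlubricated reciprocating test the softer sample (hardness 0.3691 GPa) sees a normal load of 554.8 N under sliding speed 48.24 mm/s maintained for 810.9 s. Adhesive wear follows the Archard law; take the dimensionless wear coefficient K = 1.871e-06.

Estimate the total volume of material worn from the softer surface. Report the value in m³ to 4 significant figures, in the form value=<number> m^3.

All arithmetic holds exact precision. Intermediates are printed rounded — rounded once at the end, at four significant figures.
Convert: Sliding speed v = 48.24 mm/s = 0.04824 m/s. Total distance L = v·t = 0.04824 m/s × 810.9 s = 39.12 m.
Convert: Hardness H = 0.3691 GPa = 3.691e+08 Pa.
In SI base units, W = 554.8 N, H = 3.691e+08 Pa, K = 1.871e-06.
Volume removed: V = K·W·L/H = 1.871e-06 · 554.8 · 39.12 / 3.691e+08 = 1.100e-10 m³.

value=1.100e-10 m^3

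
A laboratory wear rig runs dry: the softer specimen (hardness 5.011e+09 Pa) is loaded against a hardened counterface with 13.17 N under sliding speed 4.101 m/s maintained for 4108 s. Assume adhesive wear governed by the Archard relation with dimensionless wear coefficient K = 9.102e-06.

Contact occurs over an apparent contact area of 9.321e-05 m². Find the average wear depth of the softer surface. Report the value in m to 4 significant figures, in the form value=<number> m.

All working math runs at exact precision. Intermediate values appear rounded — rounded once at the end, at 4 significant digits.
Distance covered L = v·t = 4.101 m/s × 4108 s = 1.685e+04 m.
Working in SI base units: W = 13.17 N, H = 5.011e+09 Pa, K = 9.102e-06.
Archard volume V = K·W·L/H = 9.102e-06 · 13.17 · 1.685e+04 / 5.011e+09 = 4.030e-10 m³.
Average depth h = V/A = 4.030e-10 / 9.321e-05 = 4.324e-06 m.

value=4.324e-06 m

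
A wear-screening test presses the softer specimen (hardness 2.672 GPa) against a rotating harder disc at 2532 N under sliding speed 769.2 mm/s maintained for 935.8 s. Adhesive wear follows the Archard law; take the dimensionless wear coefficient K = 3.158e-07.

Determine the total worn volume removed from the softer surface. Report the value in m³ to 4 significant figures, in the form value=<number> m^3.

The computation runs at full precision; intermediates are printed rounded; a lone final rounding to four significant digits.
Sliding speed v = 769.2 mm/s = 0.7692 m/s. Sliding distance L = v·t = 0.7692 m/s × 935.8 s = 719.8 m.
Hardness H = 2.672 GPa = 2.672e+09 Pa.
As SI base values: W = 2532 N, H = 2.672e+09 Pa, K = 3.158e-07.
Wear volume V = K·W·L/H = 3.158e-07 · 2532 · 719.8 / 2.672e+09 = 2.154e-10 m³.

value=2.154e-10 m^3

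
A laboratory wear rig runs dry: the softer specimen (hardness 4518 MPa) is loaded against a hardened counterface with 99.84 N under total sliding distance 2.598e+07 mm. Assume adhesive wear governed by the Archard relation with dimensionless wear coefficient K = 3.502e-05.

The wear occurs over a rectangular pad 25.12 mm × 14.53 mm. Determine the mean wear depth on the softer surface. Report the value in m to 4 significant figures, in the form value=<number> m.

value=5.508e-05 m

Intermediate values are displayed rounded; the computation runs at exact precision. Rounded just once, at 4 significant digits.
Convert: Distance covered L = 2.598e+07 mm = 2.598e+04 m.
Convert: Hardness H = 4518 MPa = 4.518e+09 Pa.
Convert: Pad sides 25.12 mm × 14.53 mm = 0.02512 m × 0.01453 m. Contact area A = 0.02512 m × 0.01453 m = 3.650e-04 m².
In SI base units, W = 99.84 N, H = 4.518e+09 Pa, K = 3.502e-05.
Wear volume V = K·W·L/H = 3.502e-05 · 99.84 · 2.598e+04 / 4.518e+09 = 2.011e-08 m³.
Wear depth h = V/A = 2.011e-08 / 3.650e-04 = 5.508e-05 m.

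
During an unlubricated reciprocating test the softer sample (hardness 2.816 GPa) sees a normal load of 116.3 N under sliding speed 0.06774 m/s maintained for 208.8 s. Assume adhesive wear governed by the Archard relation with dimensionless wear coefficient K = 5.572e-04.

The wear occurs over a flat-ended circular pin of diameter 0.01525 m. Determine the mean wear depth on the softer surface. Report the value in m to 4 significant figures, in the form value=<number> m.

Every step maintains full float precision, and printed values are rounded; one last rounding, at four significant digits.
Convert: Distance L = v·t = 0.06774 m/s × 208.8 s = 14.14 m.
Convert: Hardness H = 2.816 GPa = 2.816e+09 Pa.
Convert: Contact area A = π·d²/4 = π·(0.01525 m)²/4 = 1.827e-04 m².
Restated in SI base units: W = 116.3 N, H = 2.816e+09 Pa, K = 5.572e-04.
The Archard volume V = K·W·L/H = 5.572e-04 · 116.3 · 14.14 / 2.816e+09 = 3.255e-10 m³.
Wear depth h = V/A = 3.255e-10 / 1.827e-04 = 1.782e-06 m.

value=1.782e-06 m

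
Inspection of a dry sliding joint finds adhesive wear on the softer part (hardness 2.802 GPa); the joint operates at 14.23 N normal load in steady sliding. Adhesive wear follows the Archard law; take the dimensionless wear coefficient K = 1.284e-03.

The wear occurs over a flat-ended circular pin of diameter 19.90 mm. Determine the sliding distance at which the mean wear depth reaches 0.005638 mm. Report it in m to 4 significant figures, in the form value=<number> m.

Intermediate values appear rounded, and the computation runs at exact precision. Rounded once at the end, at 4 significant figures.
Hardness H = 2.802 GPa = 2.802e+09 Pa.
Pin diameter d = 19.90 mm = 0.01990 m. Contact area A = π·d²/4 = π·(0.01990 m)²/4 = 3.110e-04 m².
Depth limit h_lim = 0.005638 mm = 5.638e-06 m.
Restated in SI base units: W = 14.23 N, H = 2.802e+09 Pa, K = 1.284e-03.
Permissible volume V_lim = h_lim·A = 5.638e-06 · 3.110e-04 = 1.754e-09 m³.
Sliding life L = V_lim·H/(K·W) = 1.754e-09 · 2.802e+09 / (1.284e-03 · 14.23) = 268.9 m.

value=268.9 m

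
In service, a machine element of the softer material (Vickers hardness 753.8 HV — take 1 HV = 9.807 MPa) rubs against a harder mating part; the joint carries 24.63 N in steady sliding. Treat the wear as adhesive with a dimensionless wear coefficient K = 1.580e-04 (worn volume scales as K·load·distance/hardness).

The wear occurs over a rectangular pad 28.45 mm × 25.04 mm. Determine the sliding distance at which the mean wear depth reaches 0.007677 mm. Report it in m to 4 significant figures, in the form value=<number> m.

The computation runs at exact precision — displayed values are rounded; a single final rounding, at 4 significant figures.
Convert: Hardness H = 753.8 HV × 9.807 MPa/HV = 7393 MPa = 7.393e+09 Pa.
Convert: Pad sides 28.45 mm × 25.04 mm = 0.02845 m × 0.02504 m. Contact area A = 0.02845 m × 0.02504 m = 7.124e-04 m².
Convert: Depth limit h_lim = 0.007677 mm = 7.677e-06 m.
In SI base units, W = 24.63 N, H = 7.393e+09 Pa, K = 1.580e-04.
Wearable volume V_lim = h_lim·A = 7.677e-06 · 7.124e-04 = 5.469e-09 m³.
So the life L = V_lim·H/(K·W) = 5.469e-09 · 7.393e+09 / (1.580e-04 · 24.63) = 1.039e+04 m.

value=1.039e+04 m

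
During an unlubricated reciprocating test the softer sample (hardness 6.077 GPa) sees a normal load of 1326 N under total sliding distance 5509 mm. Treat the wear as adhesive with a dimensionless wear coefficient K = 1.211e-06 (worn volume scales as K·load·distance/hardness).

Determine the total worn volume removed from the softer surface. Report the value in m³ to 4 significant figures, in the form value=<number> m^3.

value=1.456e-12 m^3

Intermediate values are shown rounded. Each operation keeps exact precision, and rounded just once: 4 significant digits.
Sliding distance L = 5509 mm = 5.509 m.
Hardness H = 6.077 GPa = 6.077e+09 Pa.
As SI base values: W = 1326 N, H = 6.077e+09 Pa, K = 1.211e-06.
Archard volume V = K·W·L/H = 1.211e-06 · 1326 · 5.509 / 6.077e+09 = 1.456e-12 m³.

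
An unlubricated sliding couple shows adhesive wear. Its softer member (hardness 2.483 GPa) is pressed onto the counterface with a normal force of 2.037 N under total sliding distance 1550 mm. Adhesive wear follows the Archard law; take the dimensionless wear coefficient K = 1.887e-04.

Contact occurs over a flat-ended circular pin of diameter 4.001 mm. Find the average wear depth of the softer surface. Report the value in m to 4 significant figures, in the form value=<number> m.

Intermediates are shown rounded. Every step carries exact precision — one last rounding: four significant digits.
The distance L = 1550 mm = 1.550 m.
Hardness H = 2.483 GPa = 2.483e+09 Pa.
Pin diameter d = 4.001 mm = 0.004001 m. Contact area A = π·d²/4 = π·(0.004001 m)²/4 = 1.257e-05 m².
SI base units throughout: W = 2.037 N, H = 2.483e+09 Pa, K = 1.887e-04.
The Archard volume V = K·W·L/H = 1.887e-04 · 2.037 · 1.550 / 2.483e+09 = 2.399e-13 m³.
Wear depth h = V/A = 2.399e-13 / 1.257e-05 = 1.908e-08 m.

value=1.908e-08 m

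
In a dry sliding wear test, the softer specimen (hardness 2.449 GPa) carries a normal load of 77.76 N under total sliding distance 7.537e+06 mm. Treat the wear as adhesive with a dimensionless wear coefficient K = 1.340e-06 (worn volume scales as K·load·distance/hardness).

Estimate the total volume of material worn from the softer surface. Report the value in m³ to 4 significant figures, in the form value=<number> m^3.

value=3.207e-10 m^3

All arithmetic maintains exact precision; the intermediates are shown rounded, and rounded just once: 4 significant digits.
Distance covered L = 7.537e+06 mm = 7537 m.
Hardness H = 2.449 GPa = 2.449e+09 Pa.
Working in SI base units: W = 77.76 N, H = 2.449e+09 Pa, K = 1.340e-06.
The Archard volume V = K·W·L/H = 1.340e-06 · 77.76 · 7537 / 2.449e+09 = 3.207e-10 m³.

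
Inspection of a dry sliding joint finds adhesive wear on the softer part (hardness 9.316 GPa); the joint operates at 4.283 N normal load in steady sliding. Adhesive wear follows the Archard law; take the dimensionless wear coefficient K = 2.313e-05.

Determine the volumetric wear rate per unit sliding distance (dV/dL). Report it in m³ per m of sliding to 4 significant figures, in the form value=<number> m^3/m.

value=1.063e-14 m^3/m

Intermediates are printed rounded, and all arithmetic holds full float precision — rounded once at the end, at four significant digits.
Convert: Hardness H = 9.316 GPa = 9.316e+09 Pa.
As SI base values: W = 4.283 N, H = 9.316e+09 Pa, K = 2.313e-05.
The wear rate dV/dL = K·W/H (independent of L): 2.313e-05 · 4.283 / 9.316e+09 = 1.063e-14 m³/m.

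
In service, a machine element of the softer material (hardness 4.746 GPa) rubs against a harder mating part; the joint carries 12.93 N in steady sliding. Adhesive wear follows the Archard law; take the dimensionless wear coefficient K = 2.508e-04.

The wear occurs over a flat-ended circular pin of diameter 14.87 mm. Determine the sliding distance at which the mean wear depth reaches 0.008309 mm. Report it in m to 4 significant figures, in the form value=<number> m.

Printed values are rounded. The computation maintains full precision, and rounded once at the end, at four significant figures.
Hardness H = 4.746 GPa = 4.746e+09 Pa.
Pin diameter d = 14.87 mm = 0.01487 m. Contact area A = π·d²/4 = π·(0.01487 m)²/4 = 1.737e-04 m².
Depth limit h_lim = 0.008309 mm = 8.309e-06 m.
As SI base values: W = 12.93 N, H = 4.746e+09 Pa, K = 2.508e-04.
At the depth limit, V_lim = h_lim·A = 8.309e-06 · 1.737e-04 = 1.443e-09 m³.
Life L = V_lim·H/(K·W) = 1.443e-09 · 4.746e+09 / (2.508e-04 · 12.93) = 2112 m.

value=2112 m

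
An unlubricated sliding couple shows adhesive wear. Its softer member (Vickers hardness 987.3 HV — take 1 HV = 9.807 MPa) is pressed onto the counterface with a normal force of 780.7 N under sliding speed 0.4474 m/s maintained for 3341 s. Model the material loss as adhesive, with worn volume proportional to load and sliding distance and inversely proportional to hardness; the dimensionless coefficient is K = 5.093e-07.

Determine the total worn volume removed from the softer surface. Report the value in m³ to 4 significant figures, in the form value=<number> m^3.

value=6.138e-11 m^3

Every step keeps full float precision, and the intermediates appear rounded — one last rounding to 4 significant digits.
Path length L = v·t = 0.4474 m/s × 3341 s = 1495 m.
Hardness H = 987.3 HV × 9.807 MPa/HV = 9682 MPa = 9.682e+09 Pa.
As SI base values: W = 780.7 N, H = 9.682e+09 Pa, K = 5.093e-07.
Archard volume V = K·W·L/H = 5.093e-07 · 780.7 · 1495 / 9.682e+09 = 6.138e-11 m³.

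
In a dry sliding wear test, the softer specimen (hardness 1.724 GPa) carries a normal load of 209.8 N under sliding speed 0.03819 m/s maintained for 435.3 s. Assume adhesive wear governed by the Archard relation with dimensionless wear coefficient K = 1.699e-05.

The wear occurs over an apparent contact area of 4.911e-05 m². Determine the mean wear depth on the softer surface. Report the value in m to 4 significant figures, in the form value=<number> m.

The computation runs at full float precision. Intermediate values are displayed rounded, and rounded once at the end: 4 significant digits.
Convert: Distance L = v·t = 0.03819 m/s × 435.3 s = 16.62 m.
Convert: Hardness H = 1.724 GPa = 1.724e+09 Pa.
In SI base units, W = 209.8 N, H = 1.724e+09 Pa, K = 1.699e-05.
Archard volume V = K·W·L/H = 1.699e-05 · 209.8 · 16.62 / 1.724e+09 = 3.437e-11 m³.
Mean depth h = V/A = 3.437e-11 / 4.911e-05 = 6.999e-07 m.

value=6.999e-07 m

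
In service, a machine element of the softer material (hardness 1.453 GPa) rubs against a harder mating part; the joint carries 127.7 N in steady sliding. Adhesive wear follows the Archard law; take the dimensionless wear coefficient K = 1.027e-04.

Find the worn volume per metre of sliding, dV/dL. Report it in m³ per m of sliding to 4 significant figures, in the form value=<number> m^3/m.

Intermediates are displayed rounded — each operation runs at full float precision — a single final rounding: four significant figures.
Convert: Hardness H = 1.453 GPa = 1.453e+09 Pa.
In SI base units: W = 127.7 N, H = 1.453e+09 Pa, K = 1.027e-04.
Wear rate dV/dL = K·W/H (no L dependence): 1.027e-04 · 127.7 / 1.453e+09 = 9.026e-12 m³/m.

value=9.026e-12 m^3/m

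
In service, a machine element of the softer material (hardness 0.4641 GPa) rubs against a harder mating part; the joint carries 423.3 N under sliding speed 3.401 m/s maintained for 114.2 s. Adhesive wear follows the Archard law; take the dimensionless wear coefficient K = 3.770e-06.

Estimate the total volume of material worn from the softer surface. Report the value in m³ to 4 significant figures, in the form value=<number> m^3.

The intermediates are printed rounded. Each operation runs at full float precision, and rounded just once: four significant figures.
Distance covered L = v·t = 3.401 m/s × 114.2 s = 388.4 m.
Hardness H = 0.4641 GPa = 4.641e+08 Pa.
Collected in SI base units: W = 423.3 N, H = 4.641e+08 Pa, K = 3.770e-06.
Archard relation: V = K·W·L/H = 3.770e-06 · 423.3 · 388.4 / 4.641e+08 = 1.336e-09 m³.

value=1.336e-09 m^3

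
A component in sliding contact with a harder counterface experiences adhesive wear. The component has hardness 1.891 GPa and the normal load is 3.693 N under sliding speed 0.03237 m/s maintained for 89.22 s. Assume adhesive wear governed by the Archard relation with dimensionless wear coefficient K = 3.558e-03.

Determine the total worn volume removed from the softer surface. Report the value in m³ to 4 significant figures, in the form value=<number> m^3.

value=2.007e-11 m^3

Every step keeps full float precision, and shown intermediates are rounded. Rounded just once to four significant figures.
Convert: Total distance L = v·t = 0.03237 m/s × 89.22 s = 2.888 m.
Convert: Hardness H = 1.891 GPa = 1.891e+09 Pa.
Working in SI base units: W = 3.693 N, H = 1.891e+09 Pa, K = 3.558e-03.
By Archard's law, V = K·W·L/H = 3.558e-03 · 3.693 · 2.888 / 1.891e+09 = 2.007e-11 m³.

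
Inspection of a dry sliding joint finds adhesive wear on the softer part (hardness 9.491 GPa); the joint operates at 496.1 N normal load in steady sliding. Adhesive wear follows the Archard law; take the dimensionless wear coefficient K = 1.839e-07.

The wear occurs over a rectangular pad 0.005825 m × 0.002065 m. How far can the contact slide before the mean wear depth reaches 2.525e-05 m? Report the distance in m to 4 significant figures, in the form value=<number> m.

value=3.160e+04 m

Intermediate values are printed rounded, and each operation maintains full float precision, and a lone final rounding: four significant figures.
Hardness H = 9.491 GPa = 9.491e+09 Pa.
Contact area A = 0.005825 m × 0.002065 m = 1.203e-05 m².
As SI base values: W = 496.1 N, H = 9.491e+09 Pa, K = 1.839e-07.
Wearable volume V_lim = h_lim·A = 2.525e-05 · 1.203e-05 = 3.037e-10 m³.
Life L = V_lim·H/(K·W) = 3.037e-10 · 9.491e+09 / (1.839e-07 · 496.1) = 3.160e+04 m.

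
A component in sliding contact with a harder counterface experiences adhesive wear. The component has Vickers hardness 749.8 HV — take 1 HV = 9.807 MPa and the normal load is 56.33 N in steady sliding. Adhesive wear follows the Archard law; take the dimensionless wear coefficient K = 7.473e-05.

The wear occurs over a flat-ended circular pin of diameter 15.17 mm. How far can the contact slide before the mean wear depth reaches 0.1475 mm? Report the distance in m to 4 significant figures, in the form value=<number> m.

value=4.657e+04 m

Intermediate values appear rounded, and all working math holds full float precision. Rounded just once: four significant digits.
Hardness H = 749.8 HV × 9.807 MPa/HV = 7353 MPa = 7.353e+09 Pa.
Pin diameter d = 15.17 mm = 0.01517 m. Contact area A = π·d²/4 = π·(0.01517 m)²/4 = 1.807e-04 m².
Depth limit h_lim = 0.1475 mm = 1.475e-04 m.
Restated in SI base units: W = 56.33 N, H = 7.353e+09 Pa, K = 7.473e-05.
Permissible volume V_lim = h_lim·A = 1.475e-04 · 1.807e-04 = 2.666e-08 m³.
So the life L = V_lim·H/(K·W) = 2.666e-08 · 7.353e+09 / (7.473e-05 · 56.33) = 4.657e+04 m.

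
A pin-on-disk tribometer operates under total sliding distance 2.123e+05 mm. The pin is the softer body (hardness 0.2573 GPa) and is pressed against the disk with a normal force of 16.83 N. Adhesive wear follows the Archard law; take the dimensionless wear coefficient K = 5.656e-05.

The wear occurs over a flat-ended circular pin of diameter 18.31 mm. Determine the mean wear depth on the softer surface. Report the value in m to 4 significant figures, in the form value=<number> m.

value=2.983e-06 m

Each operation carries full float precision; the intermediates are printed rounded — one final rounding to 4 significant figures.
Distance L = 2.123e+05 mm = 212.3 m.
Hardness H = 0.2573 GPa = 2.573e+08 Pa.
Pin diameter d = 18.31 mm = 0.01831 m. Contact area A = π·d²/4 = π·(0.01831 m)²/4 = 2.633e-04 m².
Collected in SI base units: W = 16.83 N, H = 2.573e+08 Pa, K = 5.656e-05.
Wear volume V = K·W·L/H = 5.656e-05 · 16.83 · 212.3 / 2.573e+08 = 7.854e-10 m³.
Mean depth h = V/A = 7.854e-10 / 2.633e-04 = 2.983e-06 m.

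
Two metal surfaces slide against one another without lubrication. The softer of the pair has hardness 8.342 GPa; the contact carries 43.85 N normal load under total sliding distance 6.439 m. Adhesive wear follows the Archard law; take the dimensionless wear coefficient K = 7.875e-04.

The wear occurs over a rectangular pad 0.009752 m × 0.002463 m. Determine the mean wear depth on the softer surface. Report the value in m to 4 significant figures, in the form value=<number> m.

value=1.110e-06 m

Intermediates are displayed rounded, and all working math carries exact precision; a single final rounding, at 4 significant figures.
Convert: Hardness H = 8.342 GPa = 8.342e+09 Pa.
Convert: Contact area A = 0.009752 m × 0.002463 m = 2.402e-05 m².
As SI base values: W = 43.85 N, H = 8.342e+09 Pa, K = 7.875e-04.
Volume removed: V = K·W·L/H = 7.875e-04 · 43.85 · 6.439 / 8.342e+09 = 2.665e-11 m³.
Wear depth h = V/A = 2.665e-11 / 2.402e-05 = 1.110e-06 m.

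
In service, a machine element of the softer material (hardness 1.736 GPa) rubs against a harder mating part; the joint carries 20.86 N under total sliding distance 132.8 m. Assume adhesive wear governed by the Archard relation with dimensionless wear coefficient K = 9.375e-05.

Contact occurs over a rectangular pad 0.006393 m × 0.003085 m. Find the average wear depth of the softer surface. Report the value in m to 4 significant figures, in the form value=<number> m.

Intermediate values are printed rounded, and the computation holds exact precision. Rounded just once to four significant digits.
Hardness H = 1.736 GPa = 1.736e+09 Pa.
Contact area A = 0.006393 m × 0.003085 m = 1.972e-05 m².
Collected in SI base units: W = 20.86 N, H = 1.736e+09 Pa, K = 9.375e-05.
Worn volume V = K·W·L/H = 9.375e-05 · 20.86 · 132.8 / 1.736e+09 = 1.496e-10 m³.
Mean wear depth h = V/A = 1.496e-10 / 1.972e-05 = 7.585e-06 m.

value=7.585e-06 m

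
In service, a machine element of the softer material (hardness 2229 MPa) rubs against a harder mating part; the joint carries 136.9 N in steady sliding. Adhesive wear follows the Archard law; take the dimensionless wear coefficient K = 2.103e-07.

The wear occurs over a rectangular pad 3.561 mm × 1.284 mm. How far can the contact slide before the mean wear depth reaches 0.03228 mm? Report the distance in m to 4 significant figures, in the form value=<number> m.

Intermediate values appear rounded; all arithmetic maintains full float precision, and a lone final rounding to 4 significant figures.
Hardness H = 2229 MPa = 2.229e+09 Pa.
Pad sides 3.561 mm × 1.284 mm = 0.003561 m × 0.001284 m. Contact area A = 0.003561 m × 0.001284 m = 4.572e-06 m².
Depth limit h_lim = 0.03228 mm = 3.228e-05 m.
In SI base units, W = 136.9 N, H = 2.229e+09 Pa, K = 2.103e-07.
Permissible volume V_lim = h_lim·A = 3.228e-05 · 4.572e-06 = 1.476e-10 m³.
Life L = V_lim·H/(K·W) = 1.476e-10 · 2.229e+09 / (2.103e-07 · 136.9) = 1.143e+04 m.

value=1.143e+04 m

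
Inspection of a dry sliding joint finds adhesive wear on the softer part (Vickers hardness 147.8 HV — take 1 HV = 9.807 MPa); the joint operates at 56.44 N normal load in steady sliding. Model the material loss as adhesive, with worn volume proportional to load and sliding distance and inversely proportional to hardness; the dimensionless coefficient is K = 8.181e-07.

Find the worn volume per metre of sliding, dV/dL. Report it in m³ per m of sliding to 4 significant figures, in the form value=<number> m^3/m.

The intermediates are printed rounded — the algebra runs at exact precision — one last rounding to 4 significant figures.
Convert: Hardness H = 147.8 HV × 9.807 MPa/HV = 1449 MPa = 1.449e+09 Pa.
Expressed in SI base units: W = 56.44 N, H = 1.449e+09 Pa, K = 8.181e-07.
Rate of wear dV/dL = K·W/H (no L dependence): 8.181e-07 · 56.44 / 1.449e+09 = 3.186e-14 m³/m.

value=3.186e-14 m^3/m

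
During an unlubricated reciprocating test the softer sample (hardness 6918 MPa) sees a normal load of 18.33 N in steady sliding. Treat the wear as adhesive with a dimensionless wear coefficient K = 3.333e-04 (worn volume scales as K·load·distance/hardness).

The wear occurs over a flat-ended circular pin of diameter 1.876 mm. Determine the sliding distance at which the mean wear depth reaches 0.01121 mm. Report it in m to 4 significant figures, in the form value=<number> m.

Intermediates are printed rounded; all working math holds full precision; one final rounding to 4 significant digits.
Hardness H = 6918 MPa = 6.918e+09 Pa.
Pin diameter d = 1.876 mm = 0.001876 m. Contact area A = π·d²/4 = π·(0.001876 m)²/4 = 2.764e-06 m².
Depth limit h_lim = 0.01121 mm = 1.121e-05 m.
SI base units throughout: W = 18.33 N, H = 6.918e+09 Pa, K = 3.333e-04.
Volume at the limit: V_lim = h_lim·A = 1.121e-05 · 2.764e-06 = 3.099e-11 m³.
Thus life L = V_lim·H/(K·W) = 3.099e-11 · 6.918e+09 / (3.333e-04 · 18.33) = 35.09 m.

value=35.09 m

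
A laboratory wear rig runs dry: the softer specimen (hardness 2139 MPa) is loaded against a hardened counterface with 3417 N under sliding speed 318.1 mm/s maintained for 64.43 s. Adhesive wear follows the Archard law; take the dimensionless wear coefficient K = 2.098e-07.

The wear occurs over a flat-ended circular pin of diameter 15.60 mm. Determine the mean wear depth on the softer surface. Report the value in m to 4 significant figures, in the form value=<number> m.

The intermediates are shown rounded, and the computation runs at full precision; rounded just once to 4 significant figures.
Sliding speed v = 318.1 mm/s = 0.3181 m/s. Sliding distance L = v·t = 0.3181 m/s × 64.43 s = 20.50 m.
Hardness H = 2139 MPa = 2.139e+09 Pa.
Pin diameter d = 15.60 mm = 0.01560 m. Contact area A = π·d²/4 = π·(0.01560 m)²/4 = 1.911e-04 m².
As SI base values: W = 3417 N, H = 2.139e+09 Pa, K = 2.098e-07.
Wear volume V = K·W·L/H = 2.098e-07 · 3417 · 20.50 / 2.139e+09 = 6.869e-12 m³.
Depth h = V/A = 6.869e-12 / 1.911e-04 = 3.594e-08 m.

value=3.594e-08 m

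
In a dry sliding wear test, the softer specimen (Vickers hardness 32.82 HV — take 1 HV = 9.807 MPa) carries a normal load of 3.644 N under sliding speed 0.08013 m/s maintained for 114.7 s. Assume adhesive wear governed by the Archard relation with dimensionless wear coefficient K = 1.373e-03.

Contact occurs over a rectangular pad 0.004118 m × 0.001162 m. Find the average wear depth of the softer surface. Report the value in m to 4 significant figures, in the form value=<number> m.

value=2.986e-05 m

The computation keeps exact precision, and the intermediates are shown rounded; rounded once at the end to 4 significant figures.
Convert: Distance covered L = v·t = 0.08013 m/s × 114.7 s = 9.191 m.
Convert: Hardness H = 32.82 HV × 9.807 MPa/HV = 321.9 MPa = 3.219e+08 Pa.
Convert: Contact area A = 0.004118 m × 0.001162 m = 4.785e-06 m².
As SI base values: W = 3.644 N, H = 3.219e+08 Pa, K = 1.373e-03.
Archard volume V = K·W·L/H = 1.373e-03 · 3.644 · 9.191 / 3.219e+08 = 1.429e-10 m³.
Mean wear depth h = V/A = 1.429e-10 / 4.785e-06 = 2.986e-05 m.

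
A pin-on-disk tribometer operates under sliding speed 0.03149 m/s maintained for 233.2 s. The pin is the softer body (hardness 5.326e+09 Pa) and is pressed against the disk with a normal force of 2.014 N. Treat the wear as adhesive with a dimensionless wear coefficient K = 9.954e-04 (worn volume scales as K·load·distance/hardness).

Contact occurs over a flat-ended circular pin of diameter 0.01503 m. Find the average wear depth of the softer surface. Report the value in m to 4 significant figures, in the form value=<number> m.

All working math holds full float precision. Printed values are rounded, and a single final rounding, at 4 significant digits.
Convert: The distance L = v·t = 0.03149 m/s × 233.2 s = 7.343 m.
Convert: Contact area A = π·d²/4 = π·(0.01503 m)²/4 = 1.774e-04 m².
Expressed in SI base units: W = 2.014 N, H = 5.326e+09 Pa, K = 9.954e-04.
Worn volume V = K·W·L/H = 9.954e-04 · 2.014 · 7.343 / 5.326e+09 = 2.764e-12 m³.
Average depth h = V/A = 2.764e-12 / 1.774e-04 = 1.558e-08 m.

value=1.558e-08 m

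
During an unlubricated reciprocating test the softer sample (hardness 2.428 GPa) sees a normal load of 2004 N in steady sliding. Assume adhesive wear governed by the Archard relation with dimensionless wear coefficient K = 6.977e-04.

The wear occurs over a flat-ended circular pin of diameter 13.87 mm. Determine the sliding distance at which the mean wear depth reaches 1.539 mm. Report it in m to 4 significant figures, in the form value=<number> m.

value=403.8 m

All arithmetic maintains exact precision — intermediate values are printed rounded — a lone final rounding: 4 significant figures.
Hardness H = 2.428 GPa = 2.428e+09 Pa.
Pin diameter d = 13.87 mm = 0.01387 m. Contact area A = π·d²/4 = π·(0.01387 m)²/4 = 1.511e-04 m².
Depth limit h_lim = 1.539 mm = 0.001539 m.
Restated in SI base units: W = 2004 N, H = 2.428e+09 Pa, K = 6.977e-04.
Limit volume V_lim = h_lim·A = 0.001539 · 1.511e-04 = 2.325e-07 m³.
Inverting, life L = V_lim·H/(K·W) = 2.325e-07 · 2.428e+09 / (6.977e-04 · 2004) = 403.8 m.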